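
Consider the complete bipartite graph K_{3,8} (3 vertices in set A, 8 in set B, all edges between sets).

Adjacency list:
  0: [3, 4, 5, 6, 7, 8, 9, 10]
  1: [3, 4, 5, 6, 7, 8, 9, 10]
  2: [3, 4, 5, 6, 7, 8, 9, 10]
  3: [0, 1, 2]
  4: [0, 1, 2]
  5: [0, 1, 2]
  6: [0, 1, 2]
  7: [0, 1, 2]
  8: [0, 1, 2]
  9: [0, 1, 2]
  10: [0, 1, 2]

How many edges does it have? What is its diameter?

K_{3,8} has 3 * 8 = 24 edges.
Any vertex reaches any opposite-side vertex in 1 step; same-side vertices reach in 2 steps via any opposite-side vertex.
Diameter = 2.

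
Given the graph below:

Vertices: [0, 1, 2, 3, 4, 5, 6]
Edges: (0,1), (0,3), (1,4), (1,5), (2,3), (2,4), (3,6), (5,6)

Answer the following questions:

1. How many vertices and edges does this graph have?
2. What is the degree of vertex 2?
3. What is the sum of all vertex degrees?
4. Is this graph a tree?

Count: 7 vertices, 8 edges.
Vertex 2 has neighbors [3, 4], degree = 2.
Handshaking lemma: 2 * 8 = 16.
A tree on 7 vertices has 6 edges. This graph has 8 edges (2 extra). Not a tree.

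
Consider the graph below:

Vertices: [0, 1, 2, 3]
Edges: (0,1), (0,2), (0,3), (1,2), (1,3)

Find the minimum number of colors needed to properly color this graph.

The graph has a maximum clique of size 3 (lower bound on chromatic number).
A valid 3-coloring: {0: 0, 1: 1, 2: 2, 3: 2}.
Chromatic number = 3.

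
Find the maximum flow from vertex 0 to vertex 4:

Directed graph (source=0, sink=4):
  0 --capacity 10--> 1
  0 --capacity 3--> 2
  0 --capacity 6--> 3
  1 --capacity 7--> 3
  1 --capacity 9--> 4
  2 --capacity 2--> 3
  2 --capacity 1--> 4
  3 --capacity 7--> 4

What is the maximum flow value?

Computing max flow:
  Flow on (0->1): 9/10
  Flow on (0->2): 2/3
  Flow on (0->3): 6/6
  Flow on (1->4): 9/9
  Flow on (2->3): 1/2
  Flow on (2->4): 1/1
  Flow on (3->4): 7/7
Maximum flow = 17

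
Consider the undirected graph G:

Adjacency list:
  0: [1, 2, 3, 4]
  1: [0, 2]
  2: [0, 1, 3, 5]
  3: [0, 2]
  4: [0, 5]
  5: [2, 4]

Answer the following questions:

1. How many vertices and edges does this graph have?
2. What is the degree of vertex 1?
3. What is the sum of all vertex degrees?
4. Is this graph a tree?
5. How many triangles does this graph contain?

Count: 6 vertices, 8 edges.
Vertex 1 has neighbors [0, 2], degree = 2.
Handshaking lemma: 2 * 8 = 16.
A tree on 6 vertices has 5 edges. This graph has 8 edges (3 extra). Not a tree.
Number of triangles = 2.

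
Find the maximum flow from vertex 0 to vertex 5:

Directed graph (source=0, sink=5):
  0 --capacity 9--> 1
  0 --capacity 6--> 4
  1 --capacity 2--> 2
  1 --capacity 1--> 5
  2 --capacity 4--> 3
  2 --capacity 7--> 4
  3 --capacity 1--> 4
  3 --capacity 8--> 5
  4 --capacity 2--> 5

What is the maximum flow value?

Computing max flow:
  Flow on (0->1): 3/9
  Flow on (0->4): 2/6
  Flow on (1->2): 2/2
  Flow on (1->5): 1/1
  Flow on (2->3): 2/4
  Flow on (3->5): 2/8
  Flow on (4->5): 2/2
Maximum flow = 5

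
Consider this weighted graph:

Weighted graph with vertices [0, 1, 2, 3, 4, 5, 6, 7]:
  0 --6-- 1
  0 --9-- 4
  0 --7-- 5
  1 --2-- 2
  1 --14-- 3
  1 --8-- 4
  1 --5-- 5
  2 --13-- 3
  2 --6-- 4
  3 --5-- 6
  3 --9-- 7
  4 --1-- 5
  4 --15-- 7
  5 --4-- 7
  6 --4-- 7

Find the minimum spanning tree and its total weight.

Applying Kruskal's algorithm (sort edges by weight, add if no cycle):
  Add (4,5) w=1
  Add (1,2) w=2
  Add (5,7) w=4
  Add (6,7) w=4
  Add (1,5) w=5
  Add (3,6) w=5
  Add (0,1) w=6
  Skip (2,4) w=6 (creates cycle)
  Skip (0,5) w=7 (creates cycle)
  Skip (1,4) w=8 (creates cycle)
  Skip (0,4) w=9 (creates cycle)
  Skip (3,7) w=9 (creates cycle)
  Skip (2,3) w=13 (creates cycle)
  Skip (1,3) w=14 (creates cycle)
  Skip (4,7) w=15 (creates cycle)
MST weight = 27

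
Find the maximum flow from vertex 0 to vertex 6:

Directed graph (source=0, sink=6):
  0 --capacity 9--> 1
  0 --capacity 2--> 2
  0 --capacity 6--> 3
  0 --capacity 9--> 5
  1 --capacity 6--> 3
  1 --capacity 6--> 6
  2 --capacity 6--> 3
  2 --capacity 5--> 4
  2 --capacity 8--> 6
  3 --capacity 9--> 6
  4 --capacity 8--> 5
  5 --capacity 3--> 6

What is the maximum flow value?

Computing max flow:
  Flow on (0->1): 9/9
  Flow on (0->2): 2/2
  Flow on (0->3): 6/6
  Flow on (0->5): 3/9
  Flow on (1->3): 3/6
  Flow on (1->6): 6/6
  Flow on (2->6): 2/8
  Flow on (3->6): 9/9
  Flow on (5->6): 3/3
Maximum flow = 20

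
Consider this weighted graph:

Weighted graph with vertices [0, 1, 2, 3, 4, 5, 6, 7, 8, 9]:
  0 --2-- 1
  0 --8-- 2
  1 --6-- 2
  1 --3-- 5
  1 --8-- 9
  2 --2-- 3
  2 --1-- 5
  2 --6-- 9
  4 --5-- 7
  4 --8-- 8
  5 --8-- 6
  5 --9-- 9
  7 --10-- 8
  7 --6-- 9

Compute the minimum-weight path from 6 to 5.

Using Dijkstra's algorithm from vertex 6:
Shortest path: 6 -> 5
Total weight: 8 = 8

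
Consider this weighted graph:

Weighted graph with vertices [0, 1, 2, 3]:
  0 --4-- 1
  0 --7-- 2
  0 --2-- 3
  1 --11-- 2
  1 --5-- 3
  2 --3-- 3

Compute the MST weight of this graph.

Applying Kruskal's algorithm (sort edges by weight, add if no cycle):
  Add (0,3) w=2
  Add (2,3) w=3
  Add (0,1) w=4
  Skip (1,3) w=5 (creates cycle)
  Skip (0,2) w=7 (creates cycle)
  Skip (1,2) w=11 (creates cycle)
MST weight = 9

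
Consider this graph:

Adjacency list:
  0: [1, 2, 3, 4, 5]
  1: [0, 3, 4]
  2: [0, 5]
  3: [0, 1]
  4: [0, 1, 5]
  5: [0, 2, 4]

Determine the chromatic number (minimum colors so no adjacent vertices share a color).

The graph has a maximum clique of size 3 (lower bound on chromatic number).
A valid 3-coloring: {0: 0, 1: 1, 2: 2, 3: 2, 4: 2, 5: 1}.
Chromatic number = 3.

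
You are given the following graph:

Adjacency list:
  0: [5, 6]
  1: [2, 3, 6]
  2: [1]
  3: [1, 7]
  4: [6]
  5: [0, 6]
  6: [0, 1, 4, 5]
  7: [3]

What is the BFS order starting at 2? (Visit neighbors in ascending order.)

BFS from vertex 2 (neighbors processed in ascending order):
Visit order: 2, 1, 3, 6, 7, 0, 4, 5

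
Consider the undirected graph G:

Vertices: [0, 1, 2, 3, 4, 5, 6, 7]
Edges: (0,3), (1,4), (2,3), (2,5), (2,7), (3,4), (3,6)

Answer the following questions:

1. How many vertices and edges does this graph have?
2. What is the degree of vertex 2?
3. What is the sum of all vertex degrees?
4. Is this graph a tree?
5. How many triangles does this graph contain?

Count: 8 vertices, 7 edges.
Vertex 2 has neighbors [3, 5, 7], degree = 3.
Handshaking lemma: 2 * 7 = 14.
A graph is a tree iff it is connected and has exactly n-1 edges. This graph is connected (all 8 vertices in one component) and has 8-1 = 7 edges. It is a tree.
Number of triangles = 0.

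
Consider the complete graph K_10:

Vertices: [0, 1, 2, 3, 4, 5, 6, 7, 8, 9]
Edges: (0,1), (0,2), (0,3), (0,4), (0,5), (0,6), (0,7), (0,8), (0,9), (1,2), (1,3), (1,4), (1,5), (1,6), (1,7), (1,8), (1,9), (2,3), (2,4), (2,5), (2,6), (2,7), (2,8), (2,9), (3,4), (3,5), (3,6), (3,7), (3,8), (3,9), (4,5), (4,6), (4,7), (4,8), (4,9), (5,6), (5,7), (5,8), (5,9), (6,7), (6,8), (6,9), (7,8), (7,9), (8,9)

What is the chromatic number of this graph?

In K_10, every vertex is adjacent to every other vertex.
Each vertex needs a unique color.
Chromatic number = 10.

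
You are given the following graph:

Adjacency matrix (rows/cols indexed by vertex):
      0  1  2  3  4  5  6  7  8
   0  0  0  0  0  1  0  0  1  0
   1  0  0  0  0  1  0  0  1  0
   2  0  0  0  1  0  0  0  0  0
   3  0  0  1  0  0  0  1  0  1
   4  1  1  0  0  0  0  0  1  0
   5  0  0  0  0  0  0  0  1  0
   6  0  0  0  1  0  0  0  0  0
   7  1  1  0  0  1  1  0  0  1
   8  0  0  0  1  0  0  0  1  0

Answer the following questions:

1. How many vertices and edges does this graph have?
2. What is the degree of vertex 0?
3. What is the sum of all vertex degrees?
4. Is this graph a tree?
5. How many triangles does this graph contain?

Count: 9 vertices, 10 edges.
Vertex 0 has neighbors [4, 7], degree = 2.
Handshaking lemma: 2 * 10 = 20.
A tree on 9 vertices has 8 edges. This graph has 10 edges (2 extra). Not a tree.
Number of triangles = 2.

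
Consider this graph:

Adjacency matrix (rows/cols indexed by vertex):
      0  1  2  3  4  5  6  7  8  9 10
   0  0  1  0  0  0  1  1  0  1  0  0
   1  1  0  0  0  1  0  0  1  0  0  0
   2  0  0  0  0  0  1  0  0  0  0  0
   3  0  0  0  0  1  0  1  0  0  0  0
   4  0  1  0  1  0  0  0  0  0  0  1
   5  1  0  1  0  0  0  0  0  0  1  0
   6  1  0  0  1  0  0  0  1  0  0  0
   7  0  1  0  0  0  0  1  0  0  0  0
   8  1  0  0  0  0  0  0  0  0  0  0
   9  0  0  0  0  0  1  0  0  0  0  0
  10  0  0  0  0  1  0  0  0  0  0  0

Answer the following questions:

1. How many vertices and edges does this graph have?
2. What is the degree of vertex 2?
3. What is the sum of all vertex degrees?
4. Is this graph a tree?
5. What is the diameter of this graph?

Count: 11 vertices, 12 edges.
Vertex 2 has neighbors [5], degree = 1.
Handshaking lemma: 2 * 12 = 24.
A tree on 11 vertices has 10 edges. This graph has 12 edges (2 extra). Not a tree.
Diameter (longest shortest path) = 5.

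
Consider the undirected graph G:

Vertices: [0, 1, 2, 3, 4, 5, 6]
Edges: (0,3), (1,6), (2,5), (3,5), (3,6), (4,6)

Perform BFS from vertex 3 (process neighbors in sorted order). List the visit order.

BFS from vertex 3 (neighbors processed in ascending order):
Visit order: 3, 0, 5, 6, 2, 1, 4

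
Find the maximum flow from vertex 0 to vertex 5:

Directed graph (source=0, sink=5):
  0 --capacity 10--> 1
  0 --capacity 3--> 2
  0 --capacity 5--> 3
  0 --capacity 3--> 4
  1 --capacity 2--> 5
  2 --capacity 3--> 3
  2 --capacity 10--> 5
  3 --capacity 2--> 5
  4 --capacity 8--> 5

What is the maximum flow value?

Computing max flow:
  Flow on (0->1): 2/10
  Flow on (0->2): 3/3
  Flow on (0->3): 2/5
  Flow on (0->4): 3/3
  Flow on (1->5): 2/2
  Flow on (2->5): 3/10
  Flow on (3->5): 2/2
  Flow on (4->5): 3/8
Maximum flow = 10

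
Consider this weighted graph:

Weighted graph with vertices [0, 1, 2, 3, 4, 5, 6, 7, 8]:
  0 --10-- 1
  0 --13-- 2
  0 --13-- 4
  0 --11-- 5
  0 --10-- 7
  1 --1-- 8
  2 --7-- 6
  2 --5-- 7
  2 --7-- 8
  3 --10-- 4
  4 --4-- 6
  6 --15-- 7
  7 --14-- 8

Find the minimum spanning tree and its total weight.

Applying Kruskal's algorithm (sort edges by weight, add if no cycle):
  Add (1,8) w=1
  Add (4,6) w=4
  Add (2,7) w=5
  Add (2,6) w=7
  Add (2,8) w=7
  Add (0,7) w=10
  Skip (0,1) w=10 (creates cycle)
  Add (3,4) w=10
  Add (0,5) w=11
  Skip (0,4) w=13 (creates cycle)
  Skip (0,2) w=13 (creates cycle)
  Skip (7,8) w=14 (creates cycle)
  Skip (6,7) w=15 (creates cycle)
MST weight = 55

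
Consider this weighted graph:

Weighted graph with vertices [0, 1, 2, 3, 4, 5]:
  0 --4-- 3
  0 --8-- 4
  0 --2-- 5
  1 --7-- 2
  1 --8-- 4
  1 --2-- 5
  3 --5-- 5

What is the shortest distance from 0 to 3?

Using Dijkstra's algorithm from vertex 0:
Shortest path: 0 -> 3
Total weight: 4 = 4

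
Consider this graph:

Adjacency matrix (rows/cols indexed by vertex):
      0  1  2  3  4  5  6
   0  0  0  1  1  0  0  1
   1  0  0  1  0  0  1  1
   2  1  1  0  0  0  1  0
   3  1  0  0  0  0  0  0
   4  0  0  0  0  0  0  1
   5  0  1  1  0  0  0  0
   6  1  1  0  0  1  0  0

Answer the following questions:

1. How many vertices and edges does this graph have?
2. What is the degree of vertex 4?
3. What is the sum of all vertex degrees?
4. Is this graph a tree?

Count: 7 vertices, 8 edges.
Vertex 4 has neighbors [6], degree = 1.
Handshaking lemma: 2 * 8 = 16.
A tree on 7 vertices has 6 edges. This graph has 8 edges (2 extra). Not a tree.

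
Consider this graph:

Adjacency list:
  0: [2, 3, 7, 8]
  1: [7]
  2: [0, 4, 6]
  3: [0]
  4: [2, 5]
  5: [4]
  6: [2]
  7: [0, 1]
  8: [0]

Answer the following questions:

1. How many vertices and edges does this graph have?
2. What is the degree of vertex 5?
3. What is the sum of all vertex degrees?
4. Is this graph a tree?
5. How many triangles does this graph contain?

Count: 9 vertices, 8 edges.
Vertex 5 has neighbors [4], degree = 1.
Handshaking lemma: 2 * 8 = 16.
A graph is a tree iff it is connected and has exactly n-1 edges. This graph is connected (all 9 vertices in one component) and has 9-1 = 8 edges. It is a tree.
Number of triangles = 0.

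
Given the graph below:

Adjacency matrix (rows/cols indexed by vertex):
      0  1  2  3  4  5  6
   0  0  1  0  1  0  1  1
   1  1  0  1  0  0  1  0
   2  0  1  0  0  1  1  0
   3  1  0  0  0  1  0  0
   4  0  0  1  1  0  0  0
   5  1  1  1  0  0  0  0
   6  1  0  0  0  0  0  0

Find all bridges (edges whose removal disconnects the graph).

A bridge is an edge whose removal increases the number of connected components.
Bridges found: (0,6)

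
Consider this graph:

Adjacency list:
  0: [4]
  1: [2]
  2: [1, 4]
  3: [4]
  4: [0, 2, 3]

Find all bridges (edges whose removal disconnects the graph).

A bridge is an edge whose removal increases the number of connected components.
Bridges found: (0,4), (1,2), (2,4), (3,4)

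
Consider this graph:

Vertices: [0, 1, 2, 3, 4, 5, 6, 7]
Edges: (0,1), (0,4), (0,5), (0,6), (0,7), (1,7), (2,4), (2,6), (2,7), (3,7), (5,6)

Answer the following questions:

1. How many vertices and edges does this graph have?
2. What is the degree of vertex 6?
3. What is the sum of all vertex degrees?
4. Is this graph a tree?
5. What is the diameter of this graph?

Count: 8 vertices, 11 edges.
Vertex 6 has neighbors [0, 2, 5], degree = 3.
Handshaking lemma: 2 * 11 = 22.
A tree on 8 vertices has 7 edges. This graph has 11 edges (4 extra). Not a tree.
Diameter (longest shortest path) = 3.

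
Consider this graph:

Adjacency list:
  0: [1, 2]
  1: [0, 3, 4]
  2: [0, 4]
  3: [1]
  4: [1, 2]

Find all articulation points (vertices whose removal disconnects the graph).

An articulation point is a vertex whose removal disconnects the graph.
Articulation points: [1]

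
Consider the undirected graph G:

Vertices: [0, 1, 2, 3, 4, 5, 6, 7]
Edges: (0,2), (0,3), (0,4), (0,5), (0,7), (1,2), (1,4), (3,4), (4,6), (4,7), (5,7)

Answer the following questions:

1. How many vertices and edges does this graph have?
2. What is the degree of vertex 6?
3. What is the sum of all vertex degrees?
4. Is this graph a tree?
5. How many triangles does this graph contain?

Count: 8 vertices, 11 edges.
Vertex 6 has neighbors [4], degree = 1.
Handshaking lemma: 2 * 11 = 22.
A tree on 8 vertices has 7 edges. This graph has 11 edges (4 extra). Not a tree.
Number of triangles = 3.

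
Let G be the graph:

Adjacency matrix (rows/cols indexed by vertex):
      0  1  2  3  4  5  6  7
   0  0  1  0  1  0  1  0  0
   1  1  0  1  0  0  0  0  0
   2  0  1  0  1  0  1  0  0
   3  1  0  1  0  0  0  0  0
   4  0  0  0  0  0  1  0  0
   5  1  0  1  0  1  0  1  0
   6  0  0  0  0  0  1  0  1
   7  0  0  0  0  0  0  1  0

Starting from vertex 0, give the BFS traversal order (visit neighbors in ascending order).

BFS from vertex 0 (neighbors processed in ascending order):
Visit order: 0, 1, 3, 5, 2, 4, 6, 7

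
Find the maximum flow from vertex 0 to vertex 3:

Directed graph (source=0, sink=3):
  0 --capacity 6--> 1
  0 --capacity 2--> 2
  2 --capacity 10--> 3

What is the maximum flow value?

Computing max flow:
  Flow on (0->2): 2/2
  Flow on (2->3): 2/10
Maximum flow = 2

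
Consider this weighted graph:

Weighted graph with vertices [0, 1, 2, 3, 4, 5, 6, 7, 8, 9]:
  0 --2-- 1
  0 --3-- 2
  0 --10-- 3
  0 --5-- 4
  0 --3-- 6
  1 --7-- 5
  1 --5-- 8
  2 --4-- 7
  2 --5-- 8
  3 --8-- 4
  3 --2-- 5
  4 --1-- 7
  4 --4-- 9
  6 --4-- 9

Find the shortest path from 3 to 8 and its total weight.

Using Dijkstra's algorithm from vertex 3:
Shortest path: 3 -> 5 -> 1 -> 8
Total weight: 2 + 7 + 5 = 14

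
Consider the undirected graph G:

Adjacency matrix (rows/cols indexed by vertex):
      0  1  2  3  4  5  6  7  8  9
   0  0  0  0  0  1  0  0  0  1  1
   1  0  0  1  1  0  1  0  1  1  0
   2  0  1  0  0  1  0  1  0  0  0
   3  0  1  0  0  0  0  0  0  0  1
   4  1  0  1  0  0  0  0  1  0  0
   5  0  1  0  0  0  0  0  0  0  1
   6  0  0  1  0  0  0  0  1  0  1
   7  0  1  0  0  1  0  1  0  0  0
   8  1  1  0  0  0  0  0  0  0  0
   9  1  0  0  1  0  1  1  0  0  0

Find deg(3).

Vertex 3 has neighbors [1, 9], so deg(3) = 2.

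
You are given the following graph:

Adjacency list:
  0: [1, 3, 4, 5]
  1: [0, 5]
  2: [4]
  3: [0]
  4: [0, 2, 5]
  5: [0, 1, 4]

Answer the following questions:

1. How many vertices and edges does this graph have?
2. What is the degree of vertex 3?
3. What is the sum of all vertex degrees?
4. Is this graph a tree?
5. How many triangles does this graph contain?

Count: 6 vertices, 7 edges.
Vertex 3 has neighbors [0], degree = 1.
Handshaking lemma: 2 * 7 = 14.
A tree on 6 vertices has 5 edges. This graph has 7 edges (2 extra). Not a tree.
Number of triangles = 2.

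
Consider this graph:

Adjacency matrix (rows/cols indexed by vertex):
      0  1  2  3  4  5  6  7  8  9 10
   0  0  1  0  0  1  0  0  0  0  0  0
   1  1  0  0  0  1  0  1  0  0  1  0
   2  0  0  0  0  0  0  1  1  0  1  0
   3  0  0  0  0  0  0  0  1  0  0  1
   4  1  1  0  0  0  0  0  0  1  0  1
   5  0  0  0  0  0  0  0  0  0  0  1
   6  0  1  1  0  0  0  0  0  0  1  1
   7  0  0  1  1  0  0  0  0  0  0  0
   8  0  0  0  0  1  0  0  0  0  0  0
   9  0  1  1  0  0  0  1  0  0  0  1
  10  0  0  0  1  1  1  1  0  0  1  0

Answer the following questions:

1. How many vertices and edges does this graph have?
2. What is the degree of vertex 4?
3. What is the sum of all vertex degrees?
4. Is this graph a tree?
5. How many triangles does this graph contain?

Count: 11 vertices, 16 edges.
Vertex 4 has neighbors [0, 1, 8, 10], degree = 4.
Handshaking lemma: 2 * 16 = 32.
A tree on 11 vertices has 10 edges. This graph has 16 edges (6 extra). Not a tree.
Number of triangles = 4.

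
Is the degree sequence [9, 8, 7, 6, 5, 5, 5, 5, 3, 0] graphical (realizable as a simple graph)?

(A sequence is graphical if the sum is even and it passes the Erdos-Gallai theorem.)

Sum of degrees = 53. Sum is odd, so the sequence is NOT graphical.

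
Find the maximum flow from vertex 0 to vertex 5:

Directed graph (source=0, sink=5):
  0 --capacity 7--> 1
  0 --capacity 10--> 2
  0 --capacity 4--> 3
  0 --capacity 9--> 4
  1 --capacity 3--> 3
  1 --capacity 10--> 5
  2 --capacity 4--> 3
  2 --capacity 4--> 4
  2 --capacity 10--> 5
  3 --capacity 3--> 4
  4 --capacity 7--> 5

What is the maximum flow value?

Computing max flow:
  Flow on (0->1): 7/7
  Flow on (0->2): 10/10
  Flow on (0->3): 3/4
  Flow on (0->4): 4/9
  Flow on (1->5): 7/10
  Flow on (2->5): 10/10
  Flow on (3->4): 3/3
  Flow on (4->5): 7/7
Maximum flow = 24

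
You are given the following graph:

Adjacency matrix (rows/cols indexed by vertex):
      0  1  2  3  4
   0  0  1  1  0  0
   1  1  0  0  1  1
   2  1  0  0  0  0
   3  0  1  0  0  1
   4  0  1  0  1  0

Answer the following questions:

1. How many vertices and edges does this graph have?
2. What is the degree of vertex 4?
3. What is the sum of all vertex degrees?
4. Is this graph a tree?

Count: 5 vertices, 5 edges.
Vertex 4 has neighbors [1, 3], degree = 2.
Handshaking lemma: 2 * 5 = 10.
A tree on 5 vertices has 4 edges. This graph has 5 edges (1 extra). Not a tree.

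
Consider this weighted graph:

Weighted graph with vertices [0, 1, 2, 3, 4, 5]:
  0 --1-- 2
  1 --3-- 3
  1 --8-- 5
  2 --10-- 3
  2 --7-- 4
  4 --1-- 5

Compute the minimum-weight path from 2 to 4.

Using Dijkstra's algorithm from vertex 2:
Shortest path: 2 -> 4
Total weight: 7 = 7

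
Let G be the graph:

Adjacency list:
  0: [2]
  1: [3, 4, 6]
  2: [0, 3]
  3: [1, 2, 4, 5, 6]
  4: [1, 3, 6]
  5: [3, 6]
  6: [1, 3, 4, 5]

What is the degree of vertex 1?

Vertex 1 has neighbors [3, 4, 6], so deg(1) = 3.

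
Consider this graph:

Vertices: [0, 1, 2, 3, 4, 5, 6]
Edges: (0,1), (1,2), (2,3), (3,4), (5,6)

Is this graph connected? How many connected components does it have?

Checking connectivity: the graph has 2 connected component(s).
Components: [[0, 1, 2, 3, 4], [5, 6]]. The graph is NOT connected.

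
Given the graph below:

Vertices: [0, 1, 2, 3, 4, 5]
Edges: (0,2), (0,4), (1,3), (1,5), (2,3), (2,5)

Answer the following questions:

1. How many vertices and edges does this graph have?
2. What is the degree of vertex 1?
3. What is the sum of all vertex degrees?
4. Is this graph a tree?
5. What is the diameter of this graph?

Count: 6 vertices, 6 edges.
Vertex 1 has neighbors [3, 5], degree = 2.
Handshaking lemma: 2 * 6 = 12.
A tree on 6 vertices has 5 edges. This graph has 6 edges (1 extra). Not a tree.
Diameter (longest shortest path) = 4.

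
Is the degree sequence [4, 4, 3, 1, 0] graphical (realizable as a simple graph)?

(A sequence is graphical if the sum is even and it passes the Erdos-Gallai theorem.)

Sum of degrees = 12. Sum is even but fails Erdos-Gallai. The sequence is NOT graphical.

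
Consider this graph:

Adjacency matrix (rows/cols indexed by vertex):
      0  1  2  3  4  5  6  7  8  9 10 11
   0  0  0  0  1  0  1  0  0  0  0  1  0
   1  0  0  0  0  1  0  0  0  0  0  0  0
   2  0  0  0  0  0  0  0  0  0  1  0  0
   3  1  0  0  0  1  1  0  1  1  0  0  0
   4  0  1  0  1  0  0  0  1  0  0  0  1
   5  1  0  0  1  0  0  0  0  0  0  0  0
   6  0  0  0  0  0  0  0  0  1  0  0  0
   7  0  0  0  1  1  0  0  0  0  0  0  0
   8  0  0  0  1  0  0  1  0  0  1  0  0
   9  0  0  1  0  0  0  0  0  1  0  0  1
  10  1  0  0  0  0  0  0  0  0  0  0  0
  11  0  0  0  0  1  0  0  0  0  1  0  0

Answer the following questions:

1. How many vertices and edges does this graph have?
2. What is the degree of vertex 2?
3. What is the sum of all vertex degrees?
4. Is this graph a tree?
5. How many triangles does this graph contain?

Count: 12 vertices, 14 edges.
Vertex 2 has neighbors [9], degree = 1.
Handshaking lemma: 2 * 14 = 28.
A tree on 12 vertices has 11 edges. This graph has 14 edges (3 extra). Not a tree.
Number of triangles = 2.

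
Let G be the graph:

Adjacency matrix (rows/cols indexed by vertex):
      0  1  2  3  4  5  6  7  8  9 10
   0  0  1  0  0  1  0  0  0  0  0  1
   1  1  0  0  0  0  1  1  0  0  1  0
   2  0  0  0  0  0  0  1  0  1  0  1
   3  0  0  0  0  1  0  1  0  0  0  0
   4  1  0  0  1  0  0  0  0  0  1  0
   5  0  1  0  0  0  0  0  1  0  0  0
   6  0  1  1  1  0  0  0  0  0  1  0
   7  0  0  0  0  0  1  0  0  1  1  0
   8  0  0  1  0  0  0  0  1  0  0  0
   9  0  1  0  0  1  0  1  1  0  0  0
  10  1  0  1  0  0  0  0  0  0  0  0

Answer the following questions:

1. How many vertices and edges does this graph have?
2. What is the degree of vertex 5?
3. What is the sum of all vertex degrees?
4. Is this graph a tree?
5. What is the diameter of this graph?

Count: 11 vertices, 16 edges.
Vertex 5 has neighbors [1, 7], degree = 2.
Handshaking lemma: 2 * 16 = 32.
A tree on 11 vertices has 10 edges. This graph has 16 edges (6 extra). Not a tree.
Diameter (longest shortest path) = 3.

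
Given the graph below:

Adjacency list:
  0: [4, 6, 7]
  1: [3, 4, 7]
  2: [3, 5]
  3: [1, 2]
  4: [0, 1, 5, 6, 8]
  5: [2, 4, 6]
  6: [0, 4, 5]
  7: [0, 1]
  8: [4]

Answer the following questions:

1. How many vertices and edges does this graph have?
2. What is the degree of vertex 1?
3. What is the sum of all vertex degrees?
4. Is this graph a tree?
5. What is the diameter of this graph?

Count: 9 vertices, 12 edges.
Vertex 1 has neighbors [3, 4, 7], degree = 3.
Handshaking lemma: 2 * 12 = 24.
A tree on 9 vertices has 8 edges. This graph has 12 edges (4 extra). Not a tree.
Diameter (longest shortest path) = 3.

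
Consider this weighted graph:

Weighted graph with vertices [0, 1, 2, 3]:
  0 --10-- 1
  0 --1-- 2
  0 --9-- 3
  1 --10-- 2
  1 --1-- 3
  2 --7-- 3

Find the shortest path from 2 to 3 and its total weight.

Using Dijkstra's algorithm from vertex 2:
Shortest path: 2 -> 3
Total weight: 7 = 7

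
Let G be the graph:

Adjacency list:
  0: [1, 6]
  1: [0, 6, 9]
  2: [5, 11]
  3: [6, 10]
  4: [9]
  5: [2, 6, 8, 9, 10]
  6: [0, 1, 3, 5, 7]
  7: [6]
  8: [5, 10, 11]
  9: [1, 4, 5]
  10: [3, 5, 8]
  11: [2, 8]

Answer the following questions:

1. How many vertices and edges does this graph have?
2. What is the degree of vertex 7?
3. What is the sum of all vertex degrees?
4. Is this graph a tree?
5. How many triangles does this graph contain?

Count: 12 vertices, 16 edges.
Vertex 7 has neighbors [6], degree = 1.
Handshaking lemma: 2 * 16 = 32.
A tree on 12 vertices has 11 edges. This graph has 16 edges (5 extra). Not a tree.
Number of triangles = 2.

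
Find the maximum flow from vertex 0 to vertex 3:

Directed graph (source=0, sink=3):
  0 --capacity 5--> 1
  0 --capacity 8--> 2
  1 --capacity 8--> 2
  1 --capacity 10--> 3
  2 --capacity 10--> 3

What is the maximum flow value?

Computing max flow:
  Flow on (0->1): 5/5
  Flow on (0->2): 8/8
  Flow on (1->3): 5/10
  Flow on (2->3): 8/10
Maximum flow = 13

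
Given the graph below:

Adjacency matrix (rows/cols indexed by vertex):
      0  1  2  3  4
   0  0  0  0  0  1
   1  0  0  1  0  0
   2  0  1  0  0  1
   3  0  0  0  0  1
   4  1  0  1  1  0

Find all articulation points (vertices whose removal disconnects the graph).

An articulation point is a vertex whose removal disconnects the graph.
Articulation points: [2, 4]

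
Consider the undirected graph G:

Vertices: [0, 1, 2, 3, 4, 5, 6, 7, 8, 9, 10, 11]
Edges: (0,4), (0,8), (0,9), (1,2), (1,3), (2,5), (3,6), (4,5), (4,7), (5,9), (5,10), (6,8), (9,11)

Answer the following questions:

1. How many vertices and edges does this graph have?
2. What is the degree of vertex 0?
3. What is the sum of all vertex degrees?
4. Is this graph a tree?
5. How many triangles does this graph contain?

Count: 12 vertices, 13 edges.
Vertex 0 has neighbors [4, 8, 9], degree = 3.
Handshaking lemma: 2 * 13 = 26.
A tree on 12 vertices has 11 edges. This graph has 13 edges (2 extra). Not a tree.
Number of triangles = 0.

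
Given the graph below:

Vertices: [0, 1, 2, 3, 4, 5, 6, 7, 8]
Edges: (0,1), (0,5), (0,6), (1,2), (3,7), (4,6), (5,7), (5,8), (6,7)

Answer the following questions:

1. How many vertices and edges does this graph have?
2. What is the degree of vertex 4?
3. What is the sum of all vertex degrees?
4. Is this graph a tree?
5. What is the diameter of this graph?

Count: 9 vertices, 9 edges.
Vertex 4 has neighbors [6], degree = 1.
Handshaking lemma: 2 * 9 = 18.
A tree on 9 vertices has 8 edges. This graph has 9 edges (1 extra). Not a tree.
Diameter (longest shortest path) = 5.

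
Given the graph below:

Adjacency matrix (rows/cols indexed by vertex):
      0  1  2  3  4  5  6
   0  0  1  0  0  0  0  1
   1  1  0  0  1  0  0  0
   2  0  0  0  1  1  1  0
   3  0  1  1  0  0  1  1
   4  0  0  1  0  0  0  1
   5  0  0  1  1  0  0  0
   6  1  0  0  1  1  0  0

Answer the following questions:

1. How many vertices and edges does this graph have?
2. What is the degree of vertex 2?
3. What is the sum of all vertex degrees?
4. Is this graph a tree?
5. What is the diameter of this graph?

Count: 7 vertices, 9 edges.
Vertex 2 has neighbors [3, 4, 5], degree = 3.
Handshaking lemma: 2 * 9 = 18.
A tree on 7 vertices has 6 edges. This graph has 9 edges (3 extra). Not a tree.
Diameter (longest shortest path) = 3.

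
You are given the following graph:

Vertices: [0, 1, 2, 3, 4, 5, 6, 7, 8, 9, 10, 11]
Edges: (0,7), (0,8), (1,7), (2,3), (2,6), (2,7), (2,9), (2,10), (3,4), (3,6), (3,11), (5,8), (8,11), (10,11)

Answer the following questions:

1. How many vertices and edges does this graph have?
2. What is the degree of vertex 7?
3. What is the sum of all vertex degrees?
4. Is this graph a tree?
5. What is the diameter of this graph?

Count: 12 vertices, 14 edges.
Vertex 7 has neighbors [0, 1, 2], degree = 3.
Handshaking lemma: 2 * 14 = 28.
A tree on 12 vertices has 11 edges. This graph has 14 edges (3 extra). Not a tree.
Diameter (longest shortest path) = 5.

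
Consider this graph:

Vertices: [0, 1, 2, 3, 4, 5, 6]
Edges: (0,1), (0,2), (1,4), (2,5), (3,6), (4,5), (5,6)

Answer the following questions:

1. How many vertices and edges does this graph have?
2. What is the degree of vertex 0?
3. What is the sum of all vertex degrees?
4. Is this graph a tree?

Count: 7 vertices, 7 edges.
Vertex 0 has neighbors [1, 2], degree = 2.
Handshaking lemma: 2 * 7 = 14.
A tree on 7 vertices has 6 edges. This graph has 7 edges (1 extra). Not a tree.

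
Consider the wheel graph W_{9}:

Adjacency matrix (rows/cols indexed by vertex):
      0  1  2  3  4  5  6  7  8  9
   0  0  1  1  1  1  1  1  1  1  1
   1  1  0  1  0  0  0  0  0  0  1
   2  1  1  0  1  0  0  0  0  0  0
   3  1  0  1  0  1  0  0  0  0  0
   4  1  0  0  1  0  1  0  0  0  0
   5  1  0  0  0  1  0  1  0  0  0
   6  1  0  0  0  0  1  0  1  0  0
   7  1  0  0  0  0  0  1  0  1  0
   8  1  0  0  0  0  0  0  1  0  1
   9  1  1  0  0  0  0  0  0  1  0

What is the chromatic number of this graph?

W_{9} = C_{9} plus a hub adjacent to every cycle vertex.
The outer cycle needs 3 colors (odd cycle); the hub is adjacent to all of them so needs a fresh color.
Chromatic number = 3 + 1 = 4.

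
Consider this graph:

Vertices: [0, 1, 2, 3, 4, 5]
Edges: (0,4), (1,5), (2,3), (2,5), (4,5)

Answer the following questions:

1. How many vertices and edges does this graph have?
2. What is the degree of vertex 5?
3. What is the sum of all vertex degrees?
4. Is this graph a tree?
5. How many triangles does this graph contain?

Count: 6 vertices, 5 edges.
Vertex 5 has neighbors [1, 2, 4], degree = 3.
Handshaking lemma: 2 * 5 = 10.
A graph is a tree iff it is connected and has exactly n-1 edges. This graph is connected (all 6 vertices in one component) and has 6-1 = 5 edges. It is a tree.
Number of triangles = 0.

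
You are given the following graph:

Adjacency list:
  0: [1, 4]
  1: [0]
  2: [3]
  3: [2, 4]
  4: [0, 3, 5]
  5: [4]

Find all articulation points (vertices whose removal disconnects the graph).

An articulation point is a vertex whose removal disconnects the graph.
Articulation points: [0, 3, 4]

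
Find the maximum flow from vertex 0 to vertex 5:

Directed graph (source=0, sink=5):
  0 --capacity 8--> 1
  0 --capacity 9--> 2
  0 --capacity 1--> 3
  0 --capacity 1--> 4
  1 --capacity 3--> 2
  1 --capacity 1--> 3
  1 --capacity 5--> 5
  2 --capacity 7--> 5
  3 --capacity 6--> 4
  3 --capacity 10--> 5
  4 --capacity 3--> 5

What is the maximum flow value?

Computing max flow:
  Flow on (0->1): 6/8
  Flow on (0->2): 7/9
  Flow on (0->3): 1/1
  Flow on (0->4): 1/1
  Flow on (1->3): 1/1
  Flow on (1->5): 5/5
  Flow on (2->5): 7/7
  Flow on (3->5): 2/10
  Flow on (4->5): 1/3
Maximum flow = 15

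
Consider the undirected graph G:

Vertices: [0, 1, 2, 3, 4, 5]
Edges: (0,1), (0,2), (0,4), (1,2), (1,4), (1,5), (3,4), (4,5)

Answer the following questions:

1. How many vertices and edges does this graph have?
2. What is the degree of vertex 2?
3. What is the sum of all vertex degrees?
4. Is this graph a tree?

Count: 6 vertices, 8 edges.
Vertex 2 has neighbors [0, 1], degree = 2.
Handshaking lemma: 2 * 8 = 16.
A tree on 6 vertices has 5 edges. This graph has 8 edges (3 extra). Not a tree.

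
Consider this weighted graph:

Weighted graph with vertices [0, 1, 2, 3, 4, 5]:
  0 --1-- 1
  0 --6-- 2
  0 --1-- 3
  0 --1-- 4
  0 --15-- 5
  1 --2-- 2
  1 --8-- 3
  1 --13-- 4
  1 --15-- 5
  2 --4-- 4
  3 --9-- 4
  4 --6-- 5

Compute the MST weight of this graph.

Applying Kruskal's algorithm (sort edges by weight, add if no cycle):
  Add (0,3) w=1
  Add (0,1) w=1
  Add (0,4) w=1
  Add (1,2) w=2
  Skip (2,4) w=4 (creates cycle)
  Skip (0,2) w=6 (creates cycle)
  Add (4,5) w=6
  Skip (1,3) w=8 (creates cycle)
  Skip (3,4) w=9 (creates cycle)
  Skip (1,4) w=13 (creates cycle)
  Skip (0,5) w=15 (creates cycle)
  Skip (1,5) w=15 (creates cycle)
MST weight = 11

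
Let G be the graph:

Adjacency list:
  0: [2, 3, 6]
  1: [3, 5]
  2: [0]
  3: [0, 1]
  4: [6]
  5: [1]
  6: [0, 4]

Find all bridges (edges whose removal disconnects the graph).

A bridge is an edge whose removal increases the number of connected components.
Bridges found: (0,2), (0,3), (0,6), (1,3), (1,5), (4,6)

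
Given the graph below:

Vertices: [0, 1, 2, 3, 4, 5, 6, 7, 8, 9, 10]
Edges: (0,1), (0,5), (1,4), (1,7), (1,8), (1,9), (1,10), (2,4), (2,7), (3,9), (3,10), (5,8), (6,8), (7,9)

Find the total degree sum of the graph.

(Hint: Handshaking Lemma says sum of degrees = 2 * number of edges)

Count edges: 14 edges.
By Handshaking Lemma: sum of degrees = 2 * 14 = 28.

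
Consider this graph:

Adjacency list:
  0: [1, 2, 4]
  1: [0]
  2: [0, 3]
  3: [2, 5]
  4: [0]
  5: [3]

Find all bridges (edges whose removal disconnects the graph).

A bridge is an edge whose removal increases the number of connected components.
Bridges found: (0,1), (0,2), (0,4), (2,3), (3,5)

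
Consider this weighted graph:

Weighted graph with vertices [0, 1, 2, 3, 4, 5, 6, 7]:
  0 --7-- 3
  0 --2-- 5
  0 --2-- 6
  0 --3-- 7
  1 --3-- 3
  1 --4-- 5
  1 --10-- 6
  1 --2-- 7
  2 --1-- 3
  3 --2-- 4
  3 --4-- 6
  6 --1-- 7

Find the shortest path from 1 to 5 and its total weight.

Using Dijkstra's algorithm from vertex 1:
Shortest path: 1 -> 5
Total weight: 4 = 4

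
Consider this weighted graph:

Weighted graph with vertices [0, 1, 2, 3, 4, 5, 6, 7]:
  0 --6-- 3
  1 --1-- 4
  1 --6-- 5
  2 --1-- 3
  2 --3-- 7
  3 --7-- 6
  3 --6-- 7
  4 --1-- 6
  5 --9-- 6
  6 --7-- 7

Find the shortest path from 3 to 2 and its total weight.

Using Dijkstra's algorithm from vertex 3:
Shortest path: 3 -> 2
Total weight: 1 = 1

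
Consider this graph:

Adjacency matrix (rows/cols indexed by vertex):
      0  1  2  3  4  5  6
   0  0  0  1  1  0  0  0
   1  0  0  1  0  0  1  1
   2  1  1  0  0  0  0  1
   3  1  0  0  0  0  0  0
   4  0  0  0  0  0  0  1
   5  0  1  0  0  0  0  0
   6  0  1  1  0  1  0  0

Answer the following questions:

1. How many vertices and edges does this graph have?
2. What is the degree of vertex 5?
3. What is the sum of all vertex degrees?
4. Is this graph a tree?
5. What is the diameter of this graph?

Count: 7 vertices, 7 edges.
Vertex 5 has neighbors [1], degree = 1.
Handshaking lemma: 2 * 7 = 14.
A tree on 7 vertices has 6 edges. This graph has 7 edges (1 extra). Not a tree.
Diameter (longest shortest path) = 4.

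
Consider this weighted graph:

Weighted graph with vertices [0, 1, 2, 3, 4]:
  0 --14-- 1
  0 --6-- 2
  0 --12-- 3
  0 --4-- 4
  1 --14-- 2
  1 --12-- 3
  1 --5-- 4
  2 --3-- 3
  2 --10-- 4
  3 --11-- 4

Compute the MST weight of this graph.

Applying Kruskal's algorithm (sort edges by weight, add if no cycle):
  Add (2,3) w=3
  Add (0,4) w=4
  Add (1,4) w=5
  Add (0,2) w=6
  Skip (2,4) w=10 (creates cycle)
  Skip (3,4) w=11 (creates cycle)
  Skip (0,3) w=12 (creates cycle)
  Skip (1,3) w=12 (creates cycle)
  Skip (0,1) w=14 (creates cycle)
  Skip (1,2) w=14 (creates cycle)
MST weight = 18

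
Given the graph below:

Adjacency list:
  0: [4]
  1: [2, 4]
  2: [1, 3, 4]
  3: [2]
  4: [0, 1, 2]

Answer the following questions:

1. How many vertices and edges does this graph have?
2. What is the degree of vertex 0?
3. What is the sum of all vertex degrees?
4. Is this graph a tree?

Count: 5 vertices, 5 edges.
Vertex 0 has neighbors [4], degree = 1.
Handshaking lemma: 2 * 5 = 10.
A tree on 5 vertices has 4 edges. This graph has 5 edges (1 extra). Not a tree.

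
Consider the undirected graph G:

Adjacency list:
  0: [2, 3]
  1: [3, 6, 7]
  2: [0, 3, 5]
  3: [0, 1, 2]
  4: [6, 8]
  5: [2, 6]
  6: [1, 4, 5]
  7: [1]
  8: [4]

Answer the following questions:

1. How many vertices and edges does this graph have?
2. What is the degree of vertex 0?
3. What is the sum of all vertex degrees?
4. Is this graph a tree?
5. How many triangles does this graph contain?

Count: 9 vertices, 10 edges.
Vertex 0 has neighbors [2, 3], degree = 2.
Handshaking lemma: 2 * 10 = 20.
A tree on 9 vertices has 8 edges. This graph has 10 edges (2 extra). Not a tree.
Number of triangles = 1.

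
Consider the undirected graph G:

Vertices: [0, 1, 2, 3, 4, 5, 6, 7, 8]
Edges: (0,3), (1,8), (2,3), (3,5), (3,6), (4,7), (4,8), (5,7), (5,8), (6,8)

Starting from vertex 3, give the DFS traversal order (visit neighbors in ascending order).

DFS from vertex 3 (neighbors processed in ascending order):
Visit order: 3, 0, 2, 5, 7, 4, 8, 1, 6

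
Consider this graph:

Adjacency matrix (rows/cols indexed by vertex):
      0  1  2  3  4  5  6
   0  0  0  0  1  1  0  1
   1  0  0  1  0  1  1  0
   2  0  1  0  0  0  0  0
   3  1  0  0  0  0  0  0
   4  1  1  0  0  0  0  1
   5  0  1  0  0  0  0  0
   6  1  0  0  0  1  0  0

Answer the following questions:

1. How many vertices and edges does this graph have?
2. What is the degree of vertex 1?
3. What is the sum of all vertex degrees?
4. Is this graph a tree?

Count: 7 vertices, 7 edges.
Vertex 1 has neighbors [2, 4, 5], degree = 3.
Handshaking lemma: 2 * 7 = 14.
A tree on 7 vertices has 6 edges. This graph has 7 edges (1 extra). Not a tree.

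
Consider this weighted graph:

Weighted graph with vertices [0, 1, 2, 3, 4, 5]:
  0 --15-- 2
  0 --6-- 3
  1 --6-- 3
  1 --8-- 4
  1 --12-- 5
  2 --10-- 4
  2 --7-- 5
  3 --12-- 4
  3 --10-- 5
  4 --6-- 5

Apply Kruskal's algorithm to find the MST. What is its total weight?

Applying Kruskal's algorithm (sort edges by weight, add if no cycle):
  Add (0,3) w=6
  Add (1,3) w=6
  Add (4,5) w=6
  Add (2,5) w=7
  Add (1,4) w=8
  Skip (2,4) w=10 (creates cycle)
  Skip (3,5) w=10 (creates cycle)
  Skip (1,5) w=12 (creates cycle)
  Skip (3,4) w=12 (creates cycle)
  Skip (0,2) w=15 (creates cycle)
MST weight = 33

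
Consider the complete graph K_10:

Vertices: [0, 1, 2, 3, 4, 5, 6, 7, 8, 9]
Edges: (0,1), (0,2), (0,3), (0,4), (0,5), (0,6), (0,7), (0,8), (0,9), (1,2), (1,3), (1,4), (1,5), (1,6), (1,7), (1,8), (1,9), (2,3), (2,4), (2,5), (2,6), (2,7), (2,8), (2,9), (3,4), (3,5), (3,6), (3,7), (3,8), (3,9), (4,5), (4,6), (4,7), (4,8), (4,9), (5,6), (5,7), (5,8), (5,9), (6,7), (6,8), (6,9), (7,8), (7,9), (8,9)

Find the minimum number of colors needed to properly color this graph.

In K_10, every vertex is adjacent to every other vertex.
Each vertex needs a unique color.
Chromatic number = 10.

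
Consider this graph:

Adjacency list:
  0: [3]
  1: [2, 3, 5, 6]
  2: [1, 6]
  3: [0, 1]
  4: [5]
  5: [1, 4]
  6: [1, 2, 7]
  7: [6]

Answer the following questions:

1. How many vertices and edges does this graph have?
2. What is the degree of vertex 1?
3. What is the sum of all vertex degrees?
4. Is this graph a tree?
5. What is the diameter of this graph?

Count: 8 vertices, 8 edges.
Vertex 1 has neighbors [2, 3, 5, 6], degree = 4.
Handshaking lemma: 2 * 8 = 16.
A tree on 8 vertices has 7 edges. This graph has 8 edges (1 extra). Not a tree.
Diameter (longest shortest path) = 4.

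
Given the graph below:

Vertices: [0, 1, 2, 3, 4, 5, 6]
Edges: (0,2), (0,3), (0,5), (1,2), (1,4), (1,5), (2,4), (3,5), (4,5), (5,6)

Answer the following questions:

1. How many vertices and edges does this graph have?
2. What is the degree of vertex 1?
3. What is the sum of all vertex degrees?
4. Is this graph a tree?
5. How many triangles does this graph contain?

Count: 7 vertices, 10 edges.
Vertex 1 has neighbors [2, 4, 5], degree = 3.
Handshaking lemma: 2 * 10 = 20.
A tree on 7 vertices has 6 edges. This graph has 10 edges (4 extra). Not a tree.
Number of triangles = 3.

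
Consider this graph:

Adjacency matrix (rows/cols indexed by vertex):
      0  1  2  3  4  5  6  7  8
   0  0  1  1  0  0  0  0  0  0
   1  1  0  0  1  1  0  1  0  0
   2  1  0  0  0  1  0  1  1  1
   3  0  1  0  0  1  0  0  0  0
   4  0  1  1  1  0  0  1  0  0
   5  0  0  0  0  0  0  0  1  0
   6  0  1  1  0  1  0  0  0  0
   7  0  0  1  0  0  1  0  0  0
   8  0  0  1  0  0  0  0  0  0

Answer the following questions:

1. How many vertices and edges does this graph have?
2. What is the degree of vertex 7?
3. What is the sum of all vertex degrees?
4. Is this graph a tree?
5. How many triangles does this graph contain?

Count: 9 vertices, 12 edges.
Vertex 7 has neighbors [2, 5], degree = 2.
Handshaking lemma: 2 * 12 = 24.
A tree on 9 vertices has 8 edges. This graph has 12 edges (4 extra). Not a tree.
Number of triangles = 3.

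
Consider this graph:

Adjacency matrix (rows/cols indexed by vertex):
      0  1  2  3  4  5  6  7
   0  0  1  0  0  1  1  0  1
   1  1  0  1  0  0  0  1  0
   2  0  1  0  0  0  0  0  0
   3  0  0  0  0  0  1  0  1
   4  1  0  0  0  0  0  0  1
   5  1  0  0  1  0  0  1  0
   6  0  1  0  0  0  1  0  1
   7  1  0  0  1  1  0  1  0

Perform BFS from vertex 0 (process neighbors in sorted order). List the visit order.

BFS from vertex 0 (neighbors processed in ascending order):
Visit order: 0, 1, 4, 5, 7, 2, 6, 3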